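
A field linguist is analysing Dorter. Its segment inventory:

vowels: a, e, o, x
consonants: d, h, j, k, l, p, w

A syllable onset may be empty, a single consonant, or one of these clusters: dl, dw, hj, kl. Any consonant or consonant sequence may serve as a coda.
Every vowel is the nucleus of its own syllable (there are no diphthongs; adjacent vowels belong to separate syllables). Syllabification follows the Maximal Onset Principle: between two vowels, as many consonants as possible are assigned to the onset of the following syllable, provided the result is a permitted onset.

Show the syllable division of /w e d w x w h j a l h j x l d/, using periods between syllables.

Nuclei (vowels): e, x, a, x → 4 syllables.
/e…x/ gap (V1→V2): cluster /dw/ — /dw/ is itself a permitted onset, so the whole cluster goes right; preceding coda = ∅.
/x…a/ gap (V2→V3): /whj/; trying suffixes from longest down, /hj/ is the first permitted one, so coda /w/ | onset /hj/.
/a…x/ gap (V3→V4): /lhj/ splits as /l/ + /hj/ (/hj/ is the longest suffix that is a licit onset).

we.dwxw.hjal.hjxld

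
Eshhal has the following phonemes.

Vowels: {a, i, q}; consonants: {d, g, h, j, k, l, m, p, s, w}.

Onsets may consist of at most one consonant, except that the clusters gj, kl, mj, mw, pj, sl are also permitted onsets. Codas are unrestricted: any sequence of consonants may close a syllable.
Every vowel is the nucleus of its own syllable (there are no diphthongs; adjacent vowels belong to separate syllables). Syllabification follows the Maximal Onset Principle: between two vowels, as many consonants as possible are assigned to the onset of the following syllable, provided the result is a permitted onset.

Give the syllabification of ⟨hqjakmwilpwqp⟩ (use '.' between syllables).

Nuclei (vowels): q, a, i, q → 4 syllables.
/q…a/ gap (V1→V2): /j/ → onset of the next syllable (single consonants are always licit onsets).
/a…i/ gap (V2→V3): /kmw/; trying suffixes from longest down, /mw/ is the first permitted one, so coda /k/ | onset /mw/.
/i…q/ gap (V3→V4): /lpw/ splits as /lp/ + /w/ (/w/ is the longest suffix that is a licit onset).

hq.jak.mwilp.wqp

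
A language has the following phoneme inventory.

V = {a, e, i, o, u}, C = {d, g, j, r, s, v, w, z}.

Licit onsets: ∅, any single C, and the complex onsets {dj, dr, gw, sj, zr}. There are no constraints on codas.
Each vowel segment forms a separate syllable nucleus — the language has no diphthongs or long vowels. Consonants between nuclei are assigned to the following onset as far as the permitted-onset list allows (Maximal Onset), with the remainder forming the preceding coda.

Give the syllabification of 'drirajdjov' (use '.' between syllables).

Nuclei (vowels): i, a, o → 3 syllables.
V1 /i/ – V2 /a/: just /r/ — single C goes to the following onset.
V2 /a/ – V3 /o/: /jdj/ — longest licit onset from the right is /dj/, leaving /j/ as coda.

dri.raj.djov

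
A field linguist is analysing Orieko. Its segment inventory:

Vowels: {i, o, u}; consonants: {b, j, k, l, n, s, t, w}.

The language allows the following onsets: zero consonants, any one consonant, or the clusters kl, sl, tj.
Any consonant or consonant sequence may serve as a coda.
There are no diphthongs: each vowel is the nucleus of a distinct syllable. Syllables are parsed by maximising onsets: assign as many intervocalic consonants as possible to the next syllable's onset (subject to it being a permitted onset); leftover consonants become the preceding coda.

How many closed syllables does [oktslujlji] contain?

Nuclei (vowels): o, u, i → 3 syllables.
V1 /o/ – V2 /u/: /ktsl/ — longest licit onset from the right is /sl/, leaving /kt/ as coda.
V2 /u/ – V3 /i/: /jlj/; trying suffixes from longest down, /j/ is the first permitted one, so coda /jl/ | onset /j/.
Putting it together: okt.slujl.ji.
Classifying each syllable: /okt/ (closed), /slujl/ (closed), /ji/ (open).
Closed syllables: 2.

2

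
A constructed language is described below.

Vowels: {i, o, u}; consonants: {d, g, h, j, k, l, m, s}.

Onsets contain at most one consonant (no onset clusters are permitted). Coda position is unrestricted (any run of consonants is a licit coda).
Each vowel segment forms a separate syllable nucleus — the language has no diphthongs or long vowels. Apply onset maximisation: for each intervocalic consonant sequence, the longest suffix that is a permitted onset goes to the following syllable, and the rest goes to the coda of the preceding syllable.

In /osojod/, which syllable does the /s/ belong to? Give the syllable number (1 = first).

2

The vowels are o, o, o — 3 nuclei, so 3 syllables.
Between /o/ (V1) and /o/ (V2): /s/ → onset of the next syllable (single consonants are always licit onsets).
Between /o/ (V2) and /o/ (V3): /j/ is a single consonant, so it becomes the next onset.
Result: o.so.jod.
The /s/ is in the onset of syllable 2 (/so/).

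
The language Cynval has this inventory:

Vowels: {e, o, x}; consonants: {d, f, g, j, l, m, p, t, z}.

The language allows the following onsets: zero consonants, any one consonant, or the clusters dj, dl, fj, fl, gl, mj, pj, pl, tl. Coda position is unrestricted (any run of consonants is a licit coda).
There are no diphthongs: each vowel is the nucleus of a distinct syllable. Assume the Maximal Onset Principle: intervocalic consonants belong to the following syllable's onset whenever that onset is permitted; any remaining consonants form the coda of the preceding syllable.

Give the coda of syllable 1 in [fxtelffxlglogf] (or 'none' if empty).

none

The vowels are x, e, x, o — 4 nuclei, so 4 syllables.
/x…e/ gap (V1→V2): just /t/ — single C goes to the following onset.
/e…x/ gap (V2→V3): /lff/; trying suffixes from longest down, /f/ is the first permitted one, so coda /lf/ | onset /f/.
/x…o/ gap (V3→V4): /lgl/ splits as /l/ + /gl/ (/gl/ is the longest suffix that is a licit onset).
So the parse is fx.telf.fxl.glogf.
Syllable 1 is /fx/: onset /f/, nucleus /x/, coda ∅.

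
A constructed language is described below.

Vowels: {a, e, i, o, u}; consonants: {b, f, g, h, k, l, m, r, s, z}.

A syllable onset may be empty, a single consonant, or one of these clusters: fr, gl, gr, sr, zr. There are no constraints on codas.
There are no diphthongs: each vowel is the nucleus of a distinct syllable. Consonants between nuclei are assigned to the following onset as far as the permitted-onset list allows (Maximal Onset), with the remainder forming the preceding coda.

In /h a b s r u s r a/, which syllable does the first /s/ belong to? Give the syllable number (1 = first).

Vowels present: a, u, a; each is a nucleus, giving 3 syllables.
σ1/σ2 boundary: /bsr/ — longest licit onset from the right is /sr/, leaving /b/ as coda.
σ2/σ3 boundary: /sr/ is a licit onset in full, so it all attaches to the next syllable.
Putting it together: hab.sru.sra.
The first /s/ is in the onset of syllable 2 (/sru/).

2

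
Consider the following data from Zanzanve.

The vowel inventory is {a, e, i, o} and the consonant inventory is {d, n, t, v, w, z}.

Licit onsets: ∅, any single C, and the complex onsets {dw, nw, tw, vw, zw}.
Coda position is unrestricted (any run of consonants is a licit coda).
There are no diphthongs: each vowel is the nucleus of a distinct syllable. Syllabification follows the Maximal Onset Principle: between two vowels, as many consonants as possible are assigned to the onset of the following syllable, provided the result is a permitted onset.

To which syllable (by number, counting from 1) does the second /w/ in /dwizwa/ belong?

2

Vowels present: i, a; each is a nucleus, giving 2 syllables.
Between /i/ (V1) and /a/ (V2): /zw/ — entire cluster is a permitted onset → onset /zw/, coda ∅.
Syllabification: dwi.zwa.
The second /w/ is in the onset of syllable 2 (/zwa/).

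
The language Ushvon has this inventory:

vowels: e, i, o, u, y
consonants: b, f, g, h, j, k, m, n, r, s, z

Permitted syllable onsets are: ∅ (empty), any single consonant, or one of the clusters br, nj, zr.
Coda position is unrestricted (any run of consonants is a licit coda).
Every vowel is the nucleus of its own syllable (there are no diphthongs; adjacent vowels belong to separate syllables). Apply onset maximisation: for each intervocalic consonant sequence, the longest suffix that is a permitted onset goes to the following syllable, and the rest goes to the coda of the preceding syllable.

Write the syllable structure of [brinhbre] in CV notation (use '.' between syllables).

Vowels present: i, e; each is a nucleus, giving 2 syllables.
σ1/σ2 boundary: /nhbr/ — longest licit onset from the right is /br/, leaving /nh/ as coda.
So the parse is brinh.bre.
Mapping each syllable to C/V: /brinh/ → CCVCC, /bre/ → CCV.

CCVCC.CCV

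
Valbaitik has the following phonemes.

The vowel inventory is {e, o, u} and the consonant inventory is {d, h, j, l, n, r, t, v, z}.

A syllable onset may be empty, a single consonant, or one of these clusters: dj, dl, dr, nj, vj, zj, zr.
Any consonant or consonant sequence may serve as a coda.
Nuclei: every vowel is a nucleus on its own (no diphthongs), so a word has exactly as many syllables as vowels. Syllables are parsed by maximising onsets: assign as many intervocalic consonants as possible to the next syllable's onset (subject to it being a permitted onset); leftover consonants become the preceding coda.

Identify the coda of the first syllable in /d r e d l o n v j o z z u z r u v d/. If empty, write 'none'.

none

Vowels present: e, o, o, u, u; each is a nucleus, giving 5 syllables.
σ1/σ2 boundary: cluster /dl/ — /dl/ is itself a permitted onset, so the whole cluster goes right; preceding coda = ∅.
σ2/σ3 boundary: /nvj/; trying suffixes from longest down, /vj/ is the first permitted one, so coda /n/ | onset /vj/.
σ3/σ4 boundary: cluster /zz/ — the longest permitted-onset suffix is /z/; onset = /z/, preceding coda = /z/.
σ4/σ5 boundary: cluster /zr/ — /zr/ is itself a permitted onset, so the whole cluster goes right; preceding coda = ∅.
Syllabification: dre.dlon.vjoz.zu.zruvd.
Syllable 1 is /dre/: onset /dr/, nucleus /e/, coda ∅.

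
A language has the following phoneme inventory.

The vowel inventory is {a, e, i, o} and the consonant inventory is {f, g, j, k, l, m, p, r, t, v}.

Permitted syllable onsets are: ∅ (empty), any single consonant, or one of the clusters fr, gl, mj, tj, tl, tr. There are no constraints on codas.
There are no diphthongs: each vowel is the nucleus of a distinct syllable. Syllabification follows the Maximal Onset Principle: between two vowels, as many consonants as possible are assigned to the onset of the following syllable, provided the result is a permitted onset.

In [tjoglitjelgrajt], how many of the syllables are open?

Nuclei (vowels): o, i, e, a → 4 syllables.
Between /o/ (V1) and /i/ (V2): /gl/ — entire cluster is a permitted onset → onset /gl/, coda ∅.
Between /i/ (V2) and /e/ (V3): /tj/ — entire cluster is a permitted onset → onset /tj/, coda ∅.
Between /e/ (V3) and /a/ (V4): /lgr/ splits as /lg/ + /r/ (/r/ is the longest suffix that is a licit onset).
So the parse is tjo.gli.tjelg.rajt.
Classifying each syllable: /tjo/ (open), /gli/ (open), /tjelg/ (closed), /rajt/ (closed).
Open syllables: 2.

2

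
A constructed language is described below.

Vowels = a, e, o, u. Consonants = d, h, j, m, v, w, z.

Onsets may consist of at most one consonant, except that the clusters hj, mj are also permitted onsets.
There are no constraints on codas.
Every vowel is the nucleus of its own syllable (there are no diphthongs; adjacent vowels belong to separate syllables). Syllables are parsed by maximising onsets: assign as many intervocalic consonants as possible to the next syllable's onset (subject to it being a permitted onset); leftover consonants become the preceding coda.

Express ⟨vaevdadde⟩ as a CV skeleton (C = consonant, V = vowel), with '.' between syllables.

Vowels present: a, e, a, e; each is a nucleus, giving 4 syllables.
Between /a/ (V1) and /e/ (V2): no consonants, so the boundary falls immediately after /a/.
Between /e/ (V2) and /a/ (V3): /vd/; trying suffixes from longest down, /d/ is the first permitted one, so coda /v/ | onset /d/.
Between /a/ (V3) and /e/ (V4): /dd/ splits as /d/ + /d/ (/d/ is the longest suffix that is a licit onset).
Syllabification: va.ev.dad.de.
Mapping each syllable to C/V: /va/ → CV, /ev/ → VC, /dad/ → CVC, /de/ → CV.

CV.VC.CVC.CV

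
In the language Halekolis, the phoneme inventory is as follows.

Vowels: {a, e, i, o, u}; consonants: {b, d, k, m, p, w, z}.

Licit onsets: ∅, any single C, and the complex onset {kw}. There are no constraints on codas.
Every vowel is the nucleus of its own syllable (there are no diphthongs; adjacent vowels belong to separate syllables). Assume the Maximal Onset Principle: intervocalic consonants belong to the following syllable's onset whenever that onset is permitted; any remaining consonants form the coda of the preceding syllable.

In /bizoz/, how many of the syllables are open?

Vowels present: i, o; each is a nucleus, giving 2 syllables.
V1 /i/ – V2 /o/: just /z/ — single C goes to the following onset.
Result: bi.zoz.
Classifying each syllable: /bi/ (open), /zoz/ (closed).
Open syllables: 1.

1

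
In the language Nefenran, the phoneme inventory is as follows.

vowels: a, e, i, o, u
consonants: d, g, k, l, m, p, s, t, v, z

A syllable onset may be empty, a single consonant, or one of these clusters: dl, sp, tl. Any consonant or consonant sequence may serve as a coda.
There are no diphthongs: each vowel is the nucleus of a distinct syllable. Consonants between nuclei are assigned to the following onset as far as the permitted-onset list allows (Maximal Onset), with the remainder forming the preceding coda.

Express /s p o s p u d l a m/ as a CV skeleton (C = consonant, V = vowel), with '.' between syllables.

CCV.CCV.CCVC

The vowels are o, u, a — 3 nuclei, so 3 syllables.
σ1/σ2 boundary: /sp/ is a licit onset in full, so it all attaches to the next syllable.
σ2/σ3 boundary: /dl/ is a licit onset in full, so it all attaches to the next syllable.
Putting it together: spo.spu.dlam.
Mapping each syllable to C/V: /spo/ → CCV, /spu/ → CCV, /dlam/ → CCVC.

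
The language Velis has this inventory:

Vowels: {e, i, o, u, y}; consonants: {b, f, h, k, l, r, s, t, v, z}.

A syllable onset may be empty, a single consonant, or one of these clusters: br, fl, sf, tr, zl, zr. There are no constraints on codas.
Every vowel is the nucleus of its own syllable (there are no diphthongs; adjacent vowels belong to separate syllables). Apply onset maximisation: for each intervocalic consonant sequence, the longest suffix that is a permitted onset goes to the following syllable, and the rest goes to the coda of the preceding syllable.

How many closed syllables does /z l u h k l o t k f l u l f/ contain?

The vowels are u, o, u — 3 nuclei, so 3 syllables.
Between /u/ (V1) and /o/ (V2): cluster /hkl/ — the longest permitted-onset suffix is /l/; onset = /l/, preceding coda = /hk/.
Between /o/ (V2) and /u/ (V3): /tkfl/ splits as /tk/ + /fl/ (/fl/ is the longest suffix that is a licit onset).
Result: zluhk.lotk.flulf.
Classifying each syllable: /zluhk/ (closed), /lotk/ (closed), /flulf/ (closed).
Closed syllables: 3.

3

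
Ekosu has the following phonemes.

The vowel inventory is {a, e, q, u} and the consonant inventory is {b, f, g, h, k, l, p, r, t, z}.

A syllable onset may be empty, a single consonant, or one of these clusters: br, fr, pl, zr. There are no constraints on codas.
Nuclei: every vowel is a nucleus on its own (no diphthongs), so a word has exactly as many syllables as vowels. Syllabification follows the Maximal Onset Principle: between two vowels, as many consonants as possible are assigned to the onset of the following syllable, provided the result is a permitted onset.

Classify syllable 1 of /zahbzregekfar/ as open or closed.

closed

Vowels present: a, e, e, a; each is a nucleus, giving 4 syllables.
Between /a/ (V1) and /e/ (V2): /hbzr/; trying suffixes from longest down, /zr/ is the first permitted one, so coda /hb/ | onset /zr/.
Between /e/ (V2) and /e/ (V3): just /g/ — single C goes to the following onset.
Between /e/ (V3) and /a/ (V4): /kf/; trying suffixes from longest down, /f/ is the first permitted one, so coda /k/ | onset /f/.
So the parse is zahb.zre.gek.far.
Syllable 1 is /zahb/ with coda /hb/, so it is closed.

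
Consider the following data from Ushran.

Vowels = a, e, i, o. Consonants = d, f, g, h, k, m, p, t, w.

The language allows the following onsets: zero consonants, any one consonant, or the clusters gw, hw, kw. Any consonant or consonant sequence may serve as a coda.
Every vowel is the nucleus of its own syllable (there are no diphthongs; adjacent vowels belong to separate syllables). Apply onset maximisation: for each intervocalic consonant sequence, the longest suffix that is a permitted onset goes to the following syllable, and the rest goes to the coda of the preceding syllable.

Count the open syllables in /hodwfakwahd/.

Vowels present: o, a, a; each is a nucleus, giving 3 syllables.
σ1/σ2 boundary: /dwf/ splits as /dw/ + /f/ (/f/ is the longest suffix that is a licit onset).
σ2/σ3 boundary: cluster /kw/ — /kw/ is itself a permitted onset, so the whole cluster goes right; preceding coda = ∅.
Putting it together: hodw.fa.kwahd.
Classifying each syllable: /hodw/ (closed), /fa/ (open), /kwahd/ (closed).
Open syllables: 1.

1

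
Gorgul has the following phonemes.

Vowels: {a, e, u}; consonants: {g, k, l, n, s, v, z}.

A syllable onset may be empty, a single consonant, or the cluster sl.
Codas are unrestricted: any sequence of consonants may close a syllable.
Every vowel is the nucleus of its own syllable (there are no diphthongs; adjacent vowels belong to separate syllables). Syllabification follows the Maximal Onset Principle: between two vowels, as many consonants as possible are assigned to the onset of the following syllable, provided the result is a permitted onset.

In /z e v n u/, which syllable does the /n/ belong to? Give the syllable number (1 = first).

2

The vowels are e, u — 2 nuclei, so 2 syllables.
σ1/σ2 boundary: /vn/; trying suffixes from longest down, /n/ is the first permitted one, so coda /v/ | onset /n/.
Syllabification: zev.nu.
The /n/ is in the onset of syllable 2 (/nu/).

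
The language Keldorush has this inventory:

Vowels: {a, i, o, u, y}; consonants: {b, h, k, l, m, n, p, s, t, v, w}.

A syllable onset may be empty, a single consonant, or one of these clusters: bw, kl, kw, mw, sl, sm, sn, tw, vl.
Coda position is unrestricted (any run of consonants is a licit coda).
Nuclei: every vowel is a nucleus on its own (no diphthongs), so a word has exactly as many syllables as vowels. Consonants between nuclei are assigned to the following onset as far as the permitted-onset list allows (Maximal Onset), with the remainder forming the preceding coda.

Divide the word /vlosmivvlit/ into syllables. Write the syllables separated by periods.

The vowels are o, i, i — 3 nuclei, so 3 syllables.
σ1/σ2 boundary: /sm/ — entire cluster is a permitted onset → onset /sm/, coda ∅.
σ2/σ3 boundary: /vvl/; trying suffixes from longest down, /vl/ is the first permitted one, so coda /v/ | onset /vl/.

vlo.smiv.vlit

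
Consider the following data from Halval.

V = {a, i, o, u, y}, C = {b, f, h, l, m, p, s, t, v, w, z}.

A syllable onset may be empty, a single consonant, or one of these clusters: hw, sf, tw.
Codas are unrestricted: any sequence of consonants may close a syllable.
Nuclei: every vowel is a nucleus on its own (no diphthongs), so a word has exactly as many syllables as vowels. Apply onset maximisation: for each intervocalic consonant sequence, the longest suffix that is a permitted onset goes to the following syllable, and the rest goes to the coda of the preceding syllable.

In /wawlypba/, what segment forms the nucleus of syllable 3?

Nuclei (vowels): a, y, a → 3 syllables.
The third nucleus (vowel 3 from the left) is /a/.

a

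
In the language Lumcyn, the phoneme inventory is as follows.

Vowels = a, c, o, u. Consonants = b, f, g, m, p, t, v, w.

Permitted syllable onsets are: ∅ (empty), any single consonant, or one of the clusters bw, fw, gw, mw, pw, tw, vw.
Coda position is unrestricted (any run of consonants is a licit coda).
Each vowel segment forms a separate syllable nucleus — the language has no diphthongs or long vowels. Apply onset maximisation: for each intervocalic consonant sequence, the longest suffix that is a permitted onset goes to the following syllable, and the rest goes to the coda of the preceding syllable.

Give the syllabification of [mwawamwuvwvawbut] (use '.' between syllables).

mwa.wa.mwuvw.vaw.but

The vowels are a, a, u, a, u — 5 nuclei, so 5 syllables.
V1 /a/ – V2 /a/: just /w/ — single C goes to the following onset.
V2 /a/ – V3 /u/: /mw/ is a licit onset in full, so it all attaches to the next syllable.
V3 /u/ – V4 /a/: /vwv/; trying suffixes from longest down, /v/ is the first permitted one, so coda /vw/ | onset /v/.
V4 /a/ – V5 /u/: /wb/ splits as /w/ + /b/ (/b/ is the longest suffix that is a licit onset).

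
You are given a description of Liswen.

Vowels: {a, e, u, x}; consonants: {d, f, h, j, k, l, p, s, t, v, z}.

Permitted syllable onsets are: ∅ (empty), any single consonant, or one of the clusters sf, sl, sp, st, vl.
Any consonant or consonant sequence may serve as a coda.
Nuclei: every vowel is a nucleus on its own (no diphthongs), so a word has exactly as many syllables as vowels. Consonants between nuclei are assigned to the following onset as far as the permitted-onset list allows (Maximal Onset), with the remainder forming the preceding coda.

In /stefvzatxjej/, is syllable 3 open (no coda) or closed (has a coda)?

Vowels present: e, a, x, e; each is a nucleus, giving 4 syllables.
V1 /e/ – V2 /a/: /fvz/ splits as /fv/ + /z/ (/z/ is the longest suffix that is a licit onset).
V2 /a/ – V3 /x/: just /t/ — single C goes to the following onset.
V3 /x/ – V4 /e/: just /j/ — single C goes to the following onset.
Result: stefv.za.tx.jej.
Syllable 3 is /tx/; it ends in its nucleus with no coda, so it is open.

open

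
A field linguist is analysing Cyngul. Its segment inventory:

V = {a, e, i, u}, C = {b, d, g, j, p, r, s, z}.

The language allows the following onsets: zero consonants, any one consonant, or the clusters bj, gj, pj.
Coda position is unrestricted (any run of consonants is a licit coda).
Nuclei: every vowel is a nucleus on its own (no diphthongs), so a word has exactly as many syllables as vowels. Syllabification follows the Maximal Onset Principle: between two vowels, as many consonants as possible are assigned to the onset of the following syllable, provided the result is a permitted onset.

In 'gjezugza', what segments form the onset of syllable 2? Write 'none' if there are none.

z

Nuclei (vowels): e, u, a → 3 syllables.
V1 /e/ – V2 /u/: /z/ is a single consonant, so it becomes the next onset.
V2 /u/ – V3 /a/: cluster /gz/ — the longest permitted-onset suffix is /z/; onset = /z/, preceding coda = /g/.
Syllabification: gje.zug.za.
Syllable 2 is /zug/: onset /z/, nucleus /u/, coda /g/.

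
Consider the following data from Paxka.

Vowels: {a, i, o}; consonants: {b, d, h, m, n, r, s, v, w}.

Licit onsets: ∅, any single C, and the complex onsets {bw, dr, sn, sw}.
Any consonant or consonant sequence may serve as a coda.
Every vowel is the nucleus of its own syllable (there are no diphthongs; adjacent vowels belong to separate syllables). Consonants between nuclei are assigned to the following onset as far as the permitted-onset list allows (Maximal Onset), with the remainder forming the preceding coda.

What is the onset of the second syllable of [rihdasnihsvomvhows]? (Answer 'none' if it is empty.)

Nuclei (vowels): i, a, i, o, o → 5 syllables.
V1 /i/ – V2 /a/: /hd/ — longest licit onset from the right is /d/, leaving /h/ as coda.
V2 /a/ – V3 /i/: cluster /sn/ — /sn/ is itself a permitted onset, so the whole cluster goes right; preceding coda = ∅.
V3 /i/ – V4 /o/: cluster /hsv/ — the longest permitted-onset suffix is /v/; onset = /v/, preceding coda = /hs/.
V4 /o/ – V5 /o/: cluster /mvh/ — the longest permitted-onset suffix is /h/; onset = /h/, preceding coda = /mv/.
Result: rih.da.snihs.vomv.hows.
Syllable 2 is /da/: onset /d/, nucleus /a/, coda ∅.

d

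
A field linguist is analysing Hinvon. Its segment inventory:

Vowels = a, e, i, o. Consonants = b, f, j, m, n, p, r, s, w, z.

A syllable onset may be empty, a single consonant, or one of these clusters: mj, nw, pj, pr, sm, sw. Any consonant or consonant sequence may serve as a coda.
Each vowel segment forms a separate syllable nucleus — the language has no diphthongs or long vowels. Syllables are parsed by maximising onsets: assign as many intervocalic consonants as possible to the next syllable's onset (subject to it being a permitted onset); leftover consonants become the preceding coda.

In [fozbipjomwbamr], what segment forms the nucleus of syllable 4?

Nuclei (vowels): o, i, o, a → 4 syllables.
The fourth nucleus (vowel 4 from the left) is /a/.

a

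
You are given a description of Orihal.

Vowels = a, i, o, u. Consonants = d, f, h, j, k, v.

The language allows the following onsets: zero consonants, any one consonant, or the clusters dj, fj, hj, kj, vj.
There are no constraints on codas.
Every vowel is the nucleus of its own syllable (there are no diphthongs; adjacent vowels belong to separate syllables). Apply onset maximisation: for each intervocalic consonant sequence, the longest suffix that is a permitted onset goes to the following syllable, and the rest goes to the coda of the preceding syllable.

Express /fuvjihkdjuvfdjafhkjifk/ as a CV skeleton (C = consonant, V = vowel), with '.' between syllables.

Nuclei (vowels): u, i, u, a, i → 5 syllables.
Between /u/ (V1) and /i/ (V2): /vj/ is a licit onset in full, so it all attaches to the next syllable.
Between /i/ (V2) and /u/ (V3): cluster /hkdj/ — the longest permitted-onset suffix is /dj/; onset = /dj/, preceding coda = /hk/.
Between /u/ (V3) and /a/ (V4): /vfdj/ splits as /vf/ + /dj/ (/dj/ is the longest suffix that is a licit onset).
Between /a/ (V4) and /i/ (V5): /fhkj/ — longest licit onset from the right is /kj/, leaving /fh/ as coda.
So the parse is fu.vjihk.djuvf.djafh.kjifk.
Mapping each syllable to C/V: /fu/ → CV, /vjihk/ → CCVCC, /djuvf/ → CCVCC, /djafh/ → CCVCC, /kjifk/ → CCVCC.

CV.CCVCC.CCVCC.CCVCC.CCVCC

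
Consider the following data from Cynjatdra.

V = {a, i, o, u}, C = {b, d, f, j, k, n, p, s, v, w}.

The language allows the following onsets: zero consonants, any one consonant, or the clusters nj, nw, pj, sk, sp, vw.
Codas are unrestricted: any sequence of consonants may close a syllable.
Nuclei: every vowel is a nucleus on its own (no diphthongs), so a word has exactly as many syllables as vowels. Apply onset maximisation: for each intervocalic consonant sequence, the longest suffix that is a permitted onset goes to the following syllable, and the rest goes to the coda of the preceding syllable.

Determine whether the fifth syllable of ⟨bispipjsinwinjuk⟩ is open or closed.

The vowels are i, i, i, i, u — 5 nuclei, so 5 syllables.
/i…i/ gap (V1→V2): /sp/ — entire cluster is a permitted onset → onset /sp/, coda ∅.
/i…i/ gap (V2→V3): cluster /pjs/ — the longest permitted-onset suffix is /s/; onset = /s/, preceding coda = /pj/.
/i…i/ gap (V3→V4): /nw/ is a licit onset in full, so it all attaches to the next syllable.
/i…u/ gap (V4→V5): /nj/ — entire cluster is a permitted onset → onset /nj/, coda ∅.
Syllabification: bi.spipj.si.nwi.njuk.
Syllable 5 is /njuk/ with coda /k/, so it is closed.

closed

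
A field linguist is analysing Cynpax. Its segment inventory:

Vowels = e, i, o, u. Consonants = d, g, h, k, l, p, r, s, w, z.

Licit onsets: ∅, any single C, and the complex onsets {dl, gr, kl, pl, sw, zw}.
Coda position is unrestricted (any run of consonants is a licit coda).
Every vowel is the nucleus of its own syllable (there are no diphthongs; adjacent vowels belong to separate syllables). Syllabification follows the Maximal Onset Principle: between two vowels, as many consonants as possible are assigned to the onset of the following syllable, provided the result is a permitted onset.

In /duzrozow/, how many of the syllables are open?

Vowels present: u, o, o; each is a nucleus, giving 3 syllables.
Between /u/ (V1) and /o/ (V2): /zr/ — longest licit onset from the right is /r/, leaving /z/ as coda.
Between /o/ (V2) and /o/ (V3): just /z/ — single C goes to the following onset.
So the parse is duz.ro.zow.
Classifying each syllable: /duz/ (closed), /ro/ (open), /zow/ (closed).
Open syllables: 1.

1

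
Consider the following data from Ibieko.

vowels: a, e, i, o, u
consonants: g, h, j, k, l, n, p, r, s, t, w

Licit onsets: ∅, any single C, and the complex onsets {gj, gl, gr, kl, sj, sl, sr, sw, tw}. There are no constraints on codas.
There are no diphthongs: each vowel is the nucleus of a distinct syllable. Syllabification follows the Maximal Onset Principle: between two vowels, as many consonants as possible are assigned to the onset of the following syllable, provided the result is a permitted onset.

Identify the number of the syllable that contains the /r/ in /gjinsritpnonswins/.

2

The vowels are i, i, o, i — 4 nuclei, so 4 syllables.
σ1/σ2 boundary: /nsr/ — longest licit onset from the right is /sr/, leaving /n/ as coda.
σ2/σ3 boundary: /tpn/ splits as /tp/ + /n/ (/n/ is the longest suffix that is a licit onset).
σ3/σ4 boundary: /nsw/ splits as /n/ + /sw/ (/sw/ is the longest suffix that is a licit onset).
Syllabification: gjin.sritp.non.swins.
The /r/ is in the onset of syllable 2 (/sritp/).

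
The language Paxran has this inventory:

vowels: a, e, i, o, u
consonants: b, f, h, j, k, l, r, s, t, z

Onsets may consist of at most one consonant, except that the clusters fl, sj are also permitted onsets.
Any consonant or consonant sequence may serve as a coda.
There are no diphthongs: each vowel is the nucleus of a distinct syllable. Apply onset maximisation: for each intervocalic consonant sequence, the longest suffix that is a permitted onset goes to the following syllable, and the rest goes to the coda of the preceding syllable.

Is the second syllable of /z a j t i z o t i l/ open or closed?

Nuclei (vowels): a, i, o, i → 4 syllables.
σ1/σ2 boundary: /jt/; trying suffixes from longest down, /t/ is the first permitted one, so coda /j/ | onset /t/.
σ2/σ3 boundary: /z/ is a single consonant, so it becomes the next onset.
σ3/σ4 boundary: /t/ is a single consonant, so it becomes the next onset.
Syllabification: zaj.ti.zo.til.
Syllable 2 is /ti/; it ends in its nucleus with no coda, so it is open.

open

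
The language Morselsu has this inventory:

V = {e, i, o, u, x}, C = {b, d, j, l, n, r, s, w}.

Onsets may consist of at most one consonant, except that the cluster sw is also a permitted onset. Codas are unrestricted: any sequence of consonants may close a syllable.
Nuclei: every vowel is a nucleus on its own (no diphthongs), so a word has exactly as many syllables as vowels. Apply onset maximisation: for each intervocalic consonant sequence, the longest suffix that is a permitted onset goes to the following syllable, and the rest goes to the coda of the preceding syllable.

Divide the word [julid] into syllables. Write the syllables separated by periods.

The vowels are u, i — 2 nuclei, so 2 syllables.
V1 /u/ – V2 /i/: just /l/ — single C goes to the following onset.

ju.lid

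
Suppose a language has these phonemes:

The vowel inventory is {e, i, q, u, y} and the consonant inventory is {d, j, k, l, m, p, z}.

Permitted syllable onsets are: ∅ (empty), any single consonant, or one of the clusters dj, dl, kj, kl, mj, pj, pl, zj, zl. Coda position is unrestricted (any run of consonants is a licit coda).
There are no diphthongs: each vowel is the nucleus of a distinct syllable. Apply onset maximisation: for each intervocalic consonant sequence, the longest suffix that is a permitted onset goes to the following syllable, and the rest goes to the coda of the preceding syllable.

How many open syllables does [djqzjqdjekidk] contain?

The vowels are q, q, e, i — 4 nuclei, so 4 syllables.
/q…q/ gap (V1→V2): cluster /zj/ — /zj/ is itself a permitted onset, so the whole cluster goes right; preceding coda = ∅.
/q…e/ gap (V2→V3): /dj/ — entire cluster is a permitted onset → onset /dj/, coda ∅.
/e…i/ gap (V3→V4): /k/ is a single consonant, so it becomes the next onset.
Syllabification: djq.zjq.dje.kidk.
Classifying each syllable: /djq/ (open), /zjq/ (open), /dje/ (open), /kidk/ (closed).
Open syllables: 3.

3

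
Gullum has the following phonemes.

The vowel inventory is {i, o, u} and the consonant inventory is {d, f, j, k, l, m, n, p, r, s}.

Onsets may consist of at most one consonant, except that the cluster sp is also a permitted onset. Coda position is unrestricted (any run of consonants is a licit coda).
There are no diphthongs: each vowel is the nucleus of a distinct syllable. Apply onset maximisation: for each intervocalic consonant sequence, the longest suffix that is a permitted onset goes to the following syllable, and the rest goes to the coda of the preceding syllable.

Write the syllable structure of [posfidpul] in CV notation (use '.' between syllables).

CVC.CVC.CVC

The vowels are o, i, u — 3 nuclei, so 3 syllables.
V1 /o/ – V2 /i/: /sf/ — longest licit onset from the right is /f/, leaving /s/ as coda.
V2 /i/ – V3 /u/: /dp/; trying suffixes from longest down, /p/ is the first permitted one, so coda /d/ | onset /p/.
Result: pos.fid.pul.
Mapping each syllable to C/V: /pos/ → CVC, /fid/ → CVC, /pul/ → CVC.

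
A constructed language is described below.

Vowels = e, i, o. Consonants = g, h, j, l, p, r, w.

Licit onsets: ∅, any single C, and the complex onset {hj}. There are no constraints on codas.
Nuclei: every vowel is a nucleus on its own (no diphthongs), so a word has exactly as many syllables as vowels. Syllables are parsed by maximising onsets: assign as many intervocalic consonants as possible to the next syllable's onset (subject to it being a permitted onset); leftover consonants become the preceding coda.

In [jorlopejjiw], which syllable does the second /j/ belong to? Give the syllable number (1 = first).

Nuclei (vowels): o, o, e, i → 4 syllables.
Between /o/ (V1) and /o/ (V2): /rl/ splits as /r/ + /l/ (/l/ is the longest suffix that is a licit onset).
Between /o/ (V2) and /e/ (V3): /p/ → onset of the next syllable (single consonants are always licit onsets).
Between /e/ (V3) and /i/ (V4): /jj/; trying suffixes from longest down, /j/ is the first permitted one, so coda /j/ | onset /j/.
Result: jor.lo.pej.jiw.
The second /j/ is in the coda of syllable 3 (/pej/).

3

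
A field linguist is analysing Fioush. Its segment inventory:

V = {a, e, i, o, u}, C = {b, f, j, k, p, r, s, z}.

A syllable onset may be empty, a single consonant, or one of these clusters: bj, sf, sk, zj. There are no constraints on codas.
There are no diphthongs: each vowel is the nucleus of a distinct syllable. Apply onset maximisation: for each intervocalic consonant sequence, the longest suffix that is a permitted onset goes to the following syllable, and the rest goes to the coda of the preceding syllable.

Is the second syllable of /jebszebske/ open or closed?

closed

Nuclei (vowels): e, e, e → 3 syllables.
V1 /e/ – V2 /e/: cluster /bsz/ — the longest permitted-onset suffix is /z/; onset = /z/, preceding coda = /bs/.
V2 /e/ – V3 /e/: /bsk/; trying suffixes from longest down, /sk/ is the first permitted one, so coda /b/ | onset /sk/.
Syllabification: jebs.zeb.ske.
Syllable 2 is /zeb/ with coda /b/, so it is closed.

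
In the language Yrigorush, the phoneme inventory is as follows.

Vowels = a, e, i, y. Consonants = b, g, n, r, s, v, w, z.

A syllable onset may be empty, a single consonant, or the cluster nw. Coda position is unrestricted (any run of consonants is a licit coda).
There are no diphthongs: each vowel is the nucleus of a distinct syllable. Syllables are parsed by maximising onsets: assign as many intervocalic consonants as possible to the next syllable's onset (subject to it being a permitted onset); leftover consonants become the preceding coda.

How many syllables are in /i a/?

Vowels present: i, a; each is a nucleus, giving 2 syllables.

2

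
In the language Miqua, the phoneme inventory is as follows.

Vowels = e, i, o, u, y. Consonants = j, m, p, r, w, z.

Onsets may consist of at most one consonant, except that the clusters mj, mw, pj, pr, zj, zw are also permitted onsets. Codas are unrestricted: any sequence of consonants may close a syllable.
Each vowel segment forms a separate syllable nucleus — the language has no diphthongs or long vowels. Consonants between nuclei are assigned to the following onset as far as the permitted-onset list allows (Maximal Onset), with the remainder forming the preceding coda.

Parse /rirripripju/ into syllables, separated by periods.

rir.ri.pri.pju

The vowels are i, i, i, u — 4 nuclei, so 4 syllables.
/i…i/ gap (V1→V2): cluster /rr/ — the longest permitted-onset suffix is /r/; onset = /r/, preceding coda = /r/.
/i…i/ gap (V2→V3): /pr/ is a licit onset in full, so it all attaches to the next syllable.
/i…u/ gap (V3→V4): cluster /pj/ — /pj/ is itself a permitted onset, so the whole cluster goes right; preceding coda = ∅.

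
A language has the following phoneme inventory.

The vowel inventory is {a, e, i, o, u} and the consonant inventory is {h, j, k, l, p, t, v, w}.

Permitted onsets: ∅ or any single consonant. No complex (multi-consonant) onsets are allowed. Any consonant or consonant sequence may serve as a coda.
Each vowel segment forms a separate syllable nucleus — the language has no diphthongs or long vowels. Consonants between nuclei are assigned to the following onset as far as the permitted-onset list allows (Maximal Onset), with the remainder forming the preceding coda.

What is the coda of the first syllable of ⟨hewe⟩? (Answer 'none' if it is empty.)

none

Vowels present: e, e; each is a nucleus, giving 2 syllables.
/e…e/ gap (V1→V2): /w/ is a single consonant, so it becomes the next onset.
Syllabification: he.we.
Syllable 1 is /he/: onset /h/, nucleus /e/, coda ∅.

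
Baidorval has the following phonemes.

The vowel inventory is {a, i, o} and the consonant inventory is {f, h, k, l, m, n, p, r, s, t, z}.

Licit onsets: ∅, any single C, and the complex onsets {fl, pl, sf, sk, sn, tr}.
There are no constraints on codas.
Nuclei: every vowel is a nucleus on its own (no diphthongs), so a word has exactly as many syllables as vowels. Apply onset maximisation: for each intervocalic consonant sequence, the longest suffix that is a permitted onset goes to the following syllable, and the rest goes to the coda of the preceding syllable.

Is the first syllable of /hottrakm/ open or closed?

closed

Nuclei (vowels): o, a → 2 syllables.
Between /o/ (V1) and /a/ (V2): /ttr/ — longest licit onset from the right is /tr/, leaving /t/ as coda.
Putting it together: hot.trakm.
Syllable 1 is /hot/ with coda /t/, so it is closed.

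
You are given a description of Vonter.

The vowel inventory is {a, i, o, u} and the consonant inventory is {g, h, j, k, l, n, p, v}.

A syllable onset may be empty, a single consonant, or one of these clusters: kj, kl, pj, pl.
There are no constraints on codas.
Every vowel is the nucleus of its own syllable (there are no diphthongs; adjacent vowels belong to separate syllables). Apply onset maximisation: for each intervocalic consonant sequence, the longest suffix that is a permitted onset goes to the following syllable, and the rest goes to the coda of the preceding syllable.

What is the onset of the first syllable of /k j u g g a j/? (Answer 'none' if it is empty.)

The vowels are u, a — 2 nuclei, so 2 syllables.
/u…a/ gap (V1→V2): /gg/; trying suffixes from longest down, /g/ is the first permitted one, so coda /g/ | onset /g/.
Result: kjug.gaj.
Syllable 1 is /kjug/: onset /kj/, nucleus /u/, coda /g/.

kj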